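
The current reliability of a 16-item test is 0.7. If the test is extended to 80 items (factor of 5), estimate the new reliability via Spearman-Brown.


r_new = (n * rxx) / (1 + (n-1) * rxx)
r_new = (5 * 0.7) / (1 + 4 * 0.7)
r_new = 3.5 / 3.8
r_new = 0.9211

0.9211


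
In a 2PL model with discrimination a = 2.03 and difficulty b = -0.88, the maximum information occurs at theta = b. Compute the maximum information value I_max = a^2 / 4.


For 2PL, max info at theta = b = -0.88
I_max = a^2 / 4 = 2.03^2 / 4
= 4.1209 / 4
I_max = 1.0302

1.0302


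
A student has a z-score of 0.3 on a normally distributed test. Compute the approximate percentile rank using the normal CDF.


CDF(z) = 0.5 * (1 + erf(z/sqrt(2)))
erf(0.2121) = 0.2358
CDF = 0.6179
Percentile rank = 0.6179 * 100 = 61.79

61.79


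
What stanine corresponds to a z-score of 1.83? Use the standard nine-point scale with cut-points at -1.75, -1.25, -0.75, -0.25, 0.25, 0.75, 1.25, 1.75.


Stanine boundaries: [-1.75, -1.25, -0.75, -0.25, 0.25, 0.75, 1.25, 1.75]
z = 1.83
Check each boundary:
  z >= -1.75 -> could be stanine 2
  z >= -1.25 -> could be stanine 3
  z >= -0.75 -> could be stanine 4
  z >= -0.25 -> could be stanine 5
  z >= 0.25 -> could be stanine 6
  z >= 0.75 -> could be stanine 7
  z >= 1.25 -> could be stanine 8
  z >= 1.75 -> could be stanine 9
Highest qualifying boundary gives stanine = 9

9


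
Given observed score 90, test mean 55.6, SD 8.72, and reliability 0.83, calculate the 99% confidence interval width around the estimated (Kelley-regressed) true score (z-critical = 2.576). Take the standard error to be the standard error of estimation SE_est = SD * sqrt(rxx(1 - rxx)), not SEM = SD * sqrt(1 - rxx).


True score estimate = 0.83*90 + 0.17*55.6 = 84.152
SE_est = SD * sqrt(rxx * (1 - rxx)) = 8.72 * sqrt(0.83 * 0.17) = 8.72 * sqrt(0.1411) = 3.275518
CI = T_est +/- z * SE_est, so width = 2 * z * SE_est = 2 * 2.576 * 3.275518
Width = 16.8755

16.8755


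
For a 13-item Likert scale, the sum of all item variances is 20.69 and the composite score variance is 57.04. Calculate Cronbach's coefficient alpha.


alpha = (k/(k-1)) * (1 - sum(si^2)/s_total^2)
= (13/12) * (1 - 20.69/57.04)
alpha = 0.6904

0.6904


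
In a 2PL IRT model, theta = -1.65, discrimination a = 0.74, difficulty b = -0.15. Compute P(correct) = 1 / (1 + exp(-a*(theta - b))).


a*(theta - b) = 0.74 * (-1.65 - -0.15) = -1.11
exp(--1.11) = 3.0344
P = 1 / (1 + 3.0344)
P = 0.2479

0.2479


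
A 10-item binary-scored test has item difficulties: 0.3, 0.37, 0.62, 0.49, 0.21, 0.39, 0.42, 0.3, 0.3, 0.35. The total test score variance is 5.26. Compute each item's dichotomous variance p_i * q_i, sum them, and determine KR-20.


For each item, compute p_i * q_i:
  Item 1: 0.3 * 0.7 = 0.21
  Item 2: 0.37 * 0.63 = 0.2331
  Item 3: 0.62 * 0.38 = 0.2356
  Item 4: 0.49 * 0.51 = 0.2499
  Item 5: 0.21 * 0.79 = 0.1659
  Item 6: 0.39 * 0.61 = 0.2379
  Item 7: 0.42 * 0.58 = 0.2436
  Item 8: 0.3 * 0.7 = 0.21
  Item 9: 0.3 * 0.7 = 0.21
  Item 10: 0.35 * 0.65 = 0.2275
Sum(p_i * q_i) = 0.21 + 0.2331 + 0.2356 + 0.2499 + 0.1659 + 0.2379 + 0.2436 + 0.21 + 0.21 + 0.2275 = 2.2235
KR-20 = (k/(k-1)) * (1 - Sum(p_i*q_i) / Var_total)
= (10/9) * (1 - 2.2235/5.26)
= 1.1111 * 0.5773
KR-20 = 0.6414

0.6414


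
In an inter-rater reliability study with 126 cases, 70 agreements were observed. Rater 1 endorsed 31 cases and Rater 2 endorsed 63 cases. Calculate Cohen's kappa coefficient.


P_o = 70/126 = 0.555556
P_e = (31*63 + 95*63) / 15876 = 0.5
kappa = (P_o - P_e) / (1 - P_e)
kappa = (0.555556 - 0.5) / (1 - 0.5)
kappa = 0.1111

0.1111


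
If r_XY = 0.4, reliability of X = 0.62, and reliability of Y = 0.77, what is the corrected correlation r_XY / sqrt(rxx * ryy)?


r_corrected = rxy / sqrt(rxx * ryy)
= 0.4 / sqrt(0.62 * 0.77)
= 0.4 / sqrt(0.4774)
= 0.4 / 0.690941
r_corrected = 0.5789

0.5789


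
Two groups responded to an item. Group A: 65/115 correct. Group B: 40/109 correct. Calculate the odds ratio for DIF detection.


Odds_A = 65/50 = 1.3
Odds_B = 40/69 = 0.5797
OR = Odds_A / Odds_B = 1.3 / 0.5797
Exactly, OR = (65 * 69) / (50 * 40) = 4485 / 2000
OR = 2.2425

2.2425


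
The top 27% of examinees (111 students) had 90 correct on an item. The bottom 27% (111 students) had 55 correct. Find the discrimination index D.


p_upper = 90/111 = 0.8108
p_lower = 55/111 = 0.4955
D = 0.8108 - 0.4955 = 0.3153

0.3153


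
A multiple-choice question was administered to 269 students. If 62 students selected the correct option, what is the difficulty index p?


Item difficulty p = number correct / total examinees
p = 62 / 269
p = 0.2305

0.2305


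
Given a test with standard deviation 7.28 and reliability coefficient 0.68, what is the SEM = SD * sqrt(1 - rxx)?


SEM = SD * sqrt(1 - rxx)
SEM = 7.28 * sqrt(1 - 0.68)
SEM = 7.28 * sqrt(0.32) = 7.28 * 0.565685
SEM = 4.1182

4.1182


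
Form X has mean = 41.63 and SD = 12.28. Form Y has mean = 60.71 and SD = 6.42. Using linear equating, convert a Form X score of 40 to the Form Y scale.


slope = SD_Y / SD_X = 6.42 / 12.28 ~ 0.5228
intercept = mean_Y - slope * mean_X = 60.71 - (6.42 / 12.28) * 41.63 ~ 38.9458
Y = slope * X + intercept. To avoid rounding drift from the rounded slope/intercept, evaluate the equivalent form Y = mean_Y + SD_Y * (X - mean_X) / SD_X at full precision:
Y = 60.71 + 6.42 * (40 - 41.63) / 12.28
Y = 60.71 - 6.42 * 1.63 / 12.28
Y = 60.71 - 10.4646 / 12.28
Y = 60.71 - 0.8522
Y = 59.8578

59.8578


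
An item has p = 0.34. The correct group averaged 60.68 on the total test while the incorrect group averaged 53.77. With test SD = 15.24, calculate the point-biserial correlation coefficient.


q = 1 - p = 0.66
rpb = ((M1 - M0) / SD) * sqrt(p * q)
rpb = ((60.68 - 53.77) / 15.24) * sqrt(0.34 * 0.66)
rpb = 0.2148

0.2148


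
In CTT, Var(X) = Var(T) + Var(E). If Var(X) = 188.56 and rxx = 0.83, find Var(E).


var_true = rxx * var_obs = 0.83 * 188.56 = 156.5048
var_error = var_obs - var_true
var_error = 188.56 - 156.5048
var_error = 32.0552

32.0552


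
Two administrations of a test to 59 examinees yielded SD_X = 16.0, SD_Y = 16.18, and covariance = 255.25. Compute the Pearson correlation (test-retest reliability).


r = cov(X,Y) / (SD_X * SD_Y)
r = 255.25 / (16.0 * 16.18)
r = 255.25 / 258.88
r = 0.986

0.986


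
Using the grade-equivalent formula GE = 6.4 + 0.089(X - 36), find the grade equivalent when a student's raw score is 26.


raw - median = 26 - 36 = -10
slope * diff = 0.089 * -10 = -0.89
GE = 6.4 + -0.89
GE = 5.51

5.51


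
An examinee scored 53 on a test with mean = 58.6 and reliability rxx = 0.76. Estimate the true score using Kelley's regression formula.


T_est = rxx * X + (1 - rxx) * mean
T_est = 0.76 * 53 + 0.24 * 58.6
T_est = 40.28 + 14.064
T_est = 54.344

54.344


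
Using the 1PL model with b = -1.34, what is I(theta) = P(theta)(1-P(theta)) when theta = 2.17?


P = 1/(1+exp(-(2.17--1.34))) = 0.971
I = P*(1-P) = 0.971 * 0.029
I = 0.0282

0.0282


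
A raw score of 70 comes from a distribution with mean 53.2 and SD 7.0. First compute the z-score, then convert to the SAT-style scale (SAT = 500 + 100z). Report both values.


z = (X - mean) / SD = (70 - 53.2) / 7.0
z = 16.8 / 7.0
z = 2.4
SAT-scale = SAT = 500 + 100z
Carry z at full precision (z = 16.8 / 7.0) into the conversion:
SAT-scale = 500 + 100 * (16.8 / 7.0) = 500 + 1680 / 7.0
SAT-scale = 500 + 240.0
SAT-scale = 740.0

740.0


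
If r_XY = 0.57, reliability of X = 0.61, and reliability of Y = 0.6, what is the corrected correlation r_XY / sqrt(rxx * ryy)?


r_corrected = rxy / sqrt(rxx * ryy)
= 0.57 / sqrt(0.61 * 0.6)
= 0.57 / sqrt(0.366)
= 0.57 / 0.604979
r_corrected = 0.9422

0.9422


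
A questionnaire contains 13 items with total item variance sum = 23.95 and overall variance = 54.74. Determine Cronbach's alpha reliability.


alpha = (k/(k-1)) * (1 - sum(si^2)/s_total^2)
= (13/12) * (1 - 23.95/54.74)
alpha = 0.6094

0.6094


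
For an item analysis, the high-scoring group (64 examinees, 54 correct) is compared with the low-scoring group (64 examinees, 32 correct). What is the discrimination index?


p_upper = 54/64 = 0.8438
p_lower = 32/64 = 0.5
D = 0.8438 - 0.5 = 0.3438

0.3438


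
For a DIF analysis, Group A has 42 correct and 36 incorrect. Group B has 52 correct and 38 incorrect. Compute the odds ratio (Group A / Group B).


Odds_A = 42/36 = 1.1667
Odds_B = 52/38 = 1.3684
OR = Odds_A / Odds_B = 1.1667 / 1.3684
Exactly, OR = (42 * 38) / (36 * 52) = 1596 / 1872
OR = 0.8526

0.8526


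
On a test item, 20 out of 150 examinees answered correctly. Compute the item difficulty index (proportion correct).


Item difficulty p = number correct / total examinees
p = 20 / 150
p = 0.1333

0.1333


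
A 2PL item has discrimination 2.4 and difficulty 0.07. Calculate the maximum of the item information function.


For 2PL, max info at theta = b = 0.07
I_max = a^2 / 4 = 2.4^2 / 4
= 5.76 / 4
I_max = 1.44

1.44


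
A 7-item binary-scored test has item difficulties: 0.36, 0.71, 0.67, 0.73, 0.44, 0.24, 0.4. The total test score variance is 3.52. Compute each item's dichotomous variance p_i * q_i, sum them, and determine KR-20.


For each item, compute p_i * q_i:
  Item 1: 0.36 * 0.64 = 0.2304
  Item 2: 0.71 * 0.29 = 0.2059
  Item 3: 0.67 * 0.33 = 0.2211
  Item 4: 0.73 * 0.27 = 0.1971
  Item 5: 0.44 * 0.56 = 0.2464
  Item 6: 0.24 * 0.76 = 0.1824
  Item 7: 0.4 * 0.6 = 0.24
Sum(p_i * q_i) = 0.2304 + 0.2059 + 0.2211 + 0.1971 + 0.2464 + 0.1824 + 0.24 = 1.5233
KR-20 = (k/(k-1)) * (1 - Sum(p_i*q_i) / Var_total)
= (7/6) * (1 - 1.5233/3.52)
= 1.1667 * 0.5672
KR-20 = 0.6618

0.6618


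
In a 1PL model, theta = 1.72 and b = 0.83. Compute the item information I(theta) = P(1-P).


P = 1/(1+exp(-(1.72-0.83))) = 0.7089
I = P*(1-P) = 0.7089 * 0.2911
I = 0.2064

0.2064


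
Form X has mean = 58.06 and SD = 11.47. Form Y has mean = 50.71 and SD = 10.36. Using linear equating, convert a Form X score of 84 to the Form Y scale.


slope = SD_Y / SD_X = 10.36 / 11.47 ~ 0.9032
intercept = mean_Y - slope * mean_X = 50.71 - (10.36 / 11.47) * 58.06 ~ -1.7313
Y = slope * X + intercept. To avoid rounding drift from the rounded slope/intercept, evaluate the equivalent form Y = mean_Y + SD_Y * (X - mean_X) / SD_X at full precision:
Y = 50.71 + 10.36 * (84 - 58.06) / 11.47
Y = 50.71 + 10.36 * 25.94 / 11.47
Y = 50.71 + 268.7384 / 11.47
Y = 50.71 + 23.4297
Y = 74.1397

74.1397


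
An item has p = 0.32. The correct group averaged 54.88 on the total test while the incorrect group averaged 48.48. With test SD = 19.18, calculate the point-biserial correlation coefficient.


q = 1 - p = 0.68
rpb = ((M1 - M0) / SD) * sqrt(p * q)
rpb = ((54.88 - 48.48) / 19.18) * sqrt(0.32 * 0.68)
rpb = 0.1557

0.1557


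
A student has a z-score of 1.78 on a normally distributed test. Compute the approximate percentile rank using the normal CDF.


CDF(z) = 0.5 * (1 + erf(z/sqrt(2)))
erf(1.2587) = 0.9249
CDF = 0.9625
Percentile rank = 0.9625 * 100 = 96.25

96.25


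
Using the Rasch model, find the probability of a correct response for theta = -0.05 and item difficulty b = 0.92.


theta - b = -0.05 - 0.92 = -0.97
exp(-(theta - b)) = exp(0.97) = 2.6379
P = 1 / (1 + 2.6379)
P = 0.2749

0.2749


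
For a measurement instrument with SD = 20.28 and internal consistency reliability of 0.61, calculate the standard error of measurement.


SEM = SD * sqrt(1 - rxx)
SEM = 20.28 * sqrt(1 - 0.61)
SEM = 20.28 * sqrt(0.39) = 20.28 * 0.6245
SEM = 12.6649

12.6649


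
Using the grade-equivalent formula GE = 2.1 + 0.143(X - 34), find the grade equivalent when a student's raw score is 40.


raw - median = 40 - 34 = 6
slope * diff = 0.143 * 6 = 0.858
GE = 2.1 + 0.858
GE = 2.958

2.958


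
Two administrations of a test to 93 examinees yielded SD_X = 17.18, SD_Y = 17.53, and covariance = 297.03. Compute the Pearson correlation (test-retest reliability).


r = cov(X,Y) / (SD_X * SD_Y)
r = 297.03 / (17.18 * 17.53)
r = 297.03 / 301.1654
r = 0.9863

0.9863


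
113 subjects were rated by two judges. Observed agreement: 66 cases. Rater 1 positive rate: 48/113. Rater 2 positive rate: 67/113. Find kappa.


P_o = 66/113 = 0.584071
P_e = (48*67 + 65*46) / 12769 = 0.486021
kappa = (P_o - P_e) / (1 - P_e)
kappa = (0.584071 - 0.486021) / (1 - 0.486021)
kappa = 0.1908

0.1908


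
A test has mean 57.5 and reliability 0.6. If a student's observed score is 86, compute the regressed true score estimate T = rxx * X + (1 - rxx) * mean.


T_est = rxx * X + (1 - rxx) * mean
T_est = 0.6 * 86 + 0.4 * 57.5
T_est = 51.6 + 23.0
T_est = 74.6

74.6


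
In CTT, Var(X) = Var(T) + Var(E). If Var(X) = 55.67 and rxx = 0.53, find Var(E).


var_true = rxx * var_obs = 0.53 * 55.67 = 29.5051
var_error = var_obs - var_true
var_error = 55.67 - 29.5051
var_error = 26.1649

26.1649


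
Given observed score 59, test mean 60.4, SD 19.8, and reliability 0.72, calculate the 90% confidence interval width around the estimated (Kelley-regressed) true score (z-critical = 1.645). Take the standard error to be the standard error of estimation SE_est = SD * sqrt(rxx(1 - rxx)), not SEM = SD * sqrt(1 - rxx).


True score estimate = 0.72*59 + 0.28*60.4 = 59.392
SE_est = SD * sqrt(rxx * (1 - rxx)) = 19.8 * sqrt(0.72 * 0.28) = 19.8 * sqrt(0.2016) = 8.890178
CI = T_est +/- z * SE_est, so width = 2 * z * SE_est = 2 * 1.645 * 8.890178
Width = 29.2487

29.2487


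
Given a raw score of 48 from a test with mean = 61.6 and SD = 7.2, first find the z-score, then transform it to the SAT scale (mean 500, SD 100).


z = (X - mean) / SD = (48 - 61.6) / 7.2
z = -13.6 / 7.2
z = -1.8889
SAT-scale = SAT = 500 + 100z
Carry z at full precision (z = -13.6 / 7.2) into the conversion:
SAT-scale = 500 + 100 * (-13.6 / 7.2) = 500 + -1360 / 7.2
SAT-scale = 500 + -188.8889
SAT-scale = 311.1111

311.1111


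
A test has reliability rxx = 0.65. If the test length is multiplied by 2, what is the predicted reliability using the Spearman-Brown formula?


r_new = (n * rxx) / (1 + (n-1) * rxx)
r_new = (2 * 0.65) / (1 + 1 * 0.65)
r_new = 1.3 / 1.65
r_new = 0.7879

0.7879


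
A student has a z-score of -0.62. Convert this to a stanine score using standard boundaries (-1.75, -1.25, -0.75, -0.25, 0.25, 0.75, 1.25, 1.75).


Stanine boundaries: [-1.75, -1.25, -0.75, -0.25, 0.25, 0.75, 1.25, 1.75]
z = -0.62
Check each boundary:
  z >= -1.75 -> could be stanine 2
  z >= -1.25 -> could be stanine 3
  z >= -0.75 -> could be stanine 4
  z < -0.25
  z < 0.25
  z < 0.75
  z < 1.25
  z < 1.75
Highest qualifying boundary gives stanine = 4

4


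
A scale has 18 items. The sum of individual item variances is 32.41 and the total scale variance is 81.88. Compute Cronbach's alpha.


alpha = (k/(k-1)) * (1 - sum(si^2)/s_total^2)
= (18/17) * (1 - 32.41/81.88)
alpha = 0.6397

0.6397


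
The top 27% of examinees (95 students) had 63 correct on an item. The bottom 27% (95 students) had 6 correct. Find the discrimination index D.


p_upper = 63/95 = 0.6632
p_lower = 6/95 = 0.0632
D = 0.6632 - 0.0632 = 0.6

0.6


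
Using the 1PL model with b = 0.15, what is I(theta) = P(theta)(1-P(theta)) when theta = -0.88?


P = 1/(1+exp(-(-0.88-0.15))) = 0.2631
I = P*(1-P) = 0.2631 * 0.7369
I = 0.1939

0.1939


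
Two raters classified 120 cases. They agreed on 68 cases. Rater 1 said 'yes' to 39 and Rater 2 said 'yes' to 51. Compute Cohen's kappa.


P_o = 68/120 = 0.566667
P_e = (39*51 + 81*69) / 14400 = 0.52625
kappa = (P_o - P_e) / (1 - P_e)
kappa = (0.566667 - 0.52625) / (1 - 0.52625)
kappa = 0.0853

0.0853


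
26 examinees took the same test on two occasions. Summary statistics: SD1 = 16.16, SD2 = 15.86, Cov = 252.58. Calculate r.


r = cov(X,Y) / (SD_X * SD_Y)
r = 252.58 / (16.16 * 15.86)
r = 252.58 / 256.2976
r = 0.9855

0.9855


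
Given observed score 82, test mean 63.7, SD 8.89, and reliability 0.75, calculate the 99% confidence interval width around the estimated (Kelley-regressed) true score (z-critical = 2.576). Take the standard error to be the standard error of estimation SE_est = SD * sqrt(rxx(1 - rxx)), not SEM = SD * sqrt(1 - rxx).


True score estimate = 0.75*82 + 0.25*63.7 = 77.425
SE_est = SD * sqrt(rxx * (1 - rxx)) = 8.89 * sqrt(0.75 * 0.25) = 8.89 * sqrt(0.1875) = 3.849483
CI = T_est +/- z * SE_est, so width = 2 * z * SE_est = 2 * 2.576 * 3.849483
Width = 19.8325

19.8325


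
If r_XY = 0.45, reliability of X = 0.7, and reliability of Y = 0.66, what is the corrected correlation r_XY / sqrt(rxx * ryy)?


r_corrected = rxy / sqrt(rxx * ryy)
= 0.45 / sqrt(0.7 * 0.66)
= 0.45 / sqrt(0.462)
= 0.45 / 0.679706
r_corrected = 0.6621

0.6621


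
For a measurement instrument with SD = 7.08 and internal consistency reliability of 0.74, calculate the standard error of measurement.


SEM = SD * sqrt(1 - rxx)
SEM = 7.08 * sqrt(1 - 0.74)
SEM = 7.08 * sqrt(0.26) = 7.08 * 0.509902
SEM = 3.6101

3.6101


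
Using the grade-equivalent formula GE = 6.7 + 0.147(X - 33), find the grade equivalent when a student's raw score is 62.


raw - median = 62 - 33 = 29
slope * diff = 0.147 * 29 = 4.263
GE = 6.7 + 4.263
GE = 10.963

10.963


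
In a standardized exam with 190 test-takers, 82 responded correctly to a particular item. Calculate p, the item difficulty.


Item difficulty p = number correct / total examinees
p = 82 / 190
p = 0.4316

0.4316


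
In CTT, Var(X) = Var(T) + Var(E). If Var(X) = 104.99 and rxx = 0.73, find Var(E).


var_true = rxx * var_obs = 0.73 * 104.99 = 76.6427
var_error = var_obs - var_true
var_error = 104.99 - 76.6427
var_error = 28.3473

28.3473


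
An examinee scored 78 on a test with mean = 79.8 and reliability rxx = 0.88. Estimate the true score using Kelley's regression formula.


T_est = rxx * X + (1 - rxx) * mean
T_est = 0.88 * 78 + 0.12 * 79.8
T_est = 68.64 + 9.576
T_est = 78.216

78.216


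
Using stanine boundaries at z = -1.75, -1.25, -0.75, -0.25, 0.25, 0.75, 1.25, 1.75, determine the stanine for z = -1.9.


Stanine boundaries: [-1.75, -1.25, -0.75, -0.25, 0.25, 0.75, 1.25, 1.75]
z = -1.9
Check each boundary:
  z < -1.75
  z < -1.25
  z < -0.75
  z < -0.25
  z < 0.25
  z < 0.75
  z < 1.25
  z < 1.75
Highest qualifying boundary gives stanine = 1

1


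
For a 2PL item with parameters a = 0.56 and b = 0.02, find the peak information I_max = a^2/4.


For 2PL, max info at theta = b = 0.02
I_max = a^2 / 4 = 0.56^2 / 4
= 0.3136 / 4
I_max = 0.0784

0.0784


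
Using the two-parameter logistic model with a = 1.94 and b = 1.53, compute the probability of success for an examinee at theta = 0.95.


a*(theta - b) = 1.94 * (0.95 - 1.53) = -1.1252
exp(--1.1252) = 3.0808
P = 1 / (1 + 3.0808)
P = 0.245

0.245


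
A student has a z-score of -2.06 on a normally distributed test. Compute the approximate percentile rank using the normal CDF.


CDF(z) = 0.5 * (1 + erf(z/sqrt(2)))
erf(-1.4566) = -0.9606
CDF = 0.0197
Percentile rank = 0.0197 * 100 = 1.97

1.97


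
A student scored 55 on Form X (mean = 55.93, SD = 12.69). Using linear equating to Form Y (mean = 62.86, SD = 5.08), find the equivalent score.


slope = SD_Y / SD_X = 5.08 / 12.69 ~ 0.4003
intercept = mean_Y - slope * mean_X = 62.86 - (5.08 / 12.69) * 55.93 ~ 40.4704
Y = slope * X + intercept. To avoid rounding drift from the rounded slope/intercept, evaluate the equivalent form Y = mean_Y + SD_Y * (X - mean_X) / SD_X at full precision:
Y = 62.86 + 5.08 * (55 - 55.93) / 12.69
Y = 62.86 - 5.08 * 0.93 / 12.69
Y = 62.86 - 4.7244 / 12.69
Y = 62.86 - 0.3723
Y = 62.4877

62.4877


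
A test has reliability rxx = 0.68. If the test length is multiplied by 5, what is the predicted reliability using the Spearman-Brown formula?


r_new = (n * rxx) / (1 + (n-1) * rxx)
r_new = (5 * 0.68) / (1 + 4 * 0.68)
r_new = 3.4 / 3.72
r_new = 0.914

0.914


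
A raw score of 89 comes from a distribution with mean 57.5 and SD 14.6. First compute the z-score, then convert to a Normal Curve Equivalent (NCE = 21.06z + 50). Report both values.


z = (X - mean) / SD = (89 - 57.5) / 14.6
z = 31.5 / 14.6
z = 2.1575
NCE = NCE = 21.06z + 50
Carry z at full precision (z = 31.5 / 14.6) into the conversion:
NCE = 21.06 * (31.5 / 14.6) + 50 = 663.39 / 14.6 + 50
NCE = 45.4377 + 50
NCE = 95.4377

95.4377


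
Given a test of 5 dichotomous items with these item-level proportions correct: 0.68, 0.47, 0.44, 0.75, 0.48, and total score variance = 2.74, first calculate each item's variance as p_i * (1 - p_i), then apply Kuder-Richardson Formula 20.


For each item, compute p_i * q_i:
  Item 1: 0.68 * 0.32 = 0.2176
  Item 2: 0.47 * 0.53 = 0.2491
  Item 3: 0.44 * 0.56 = 0.2464
  Item 4: 0.75 * 0.25 = 0.1875
  Item 5: 0.48 * 0.52 = 0.2496
Sum(p_i * q_i) = 0.2176 + 0.2491 + 0.2464 + 0.1875 + 0.2496 = 1.1502
KR-20 = (k/(k-1)) * (1 - Sum(p_i*q_i) / Var_total)
= (5/4) * (1 - 1.1502/2.74)
= 1.25 * 0.5802
KR-20 = 0.7253

0.7253


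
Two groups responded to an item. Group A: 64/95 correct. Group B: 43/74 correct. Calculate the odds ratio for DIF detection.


Odds_A = 64/31 = 2.0645
Odds_B = 43/31 = 1.3871
OR = Odds_A / Odds_B = 2.0645 / 1.3871
Exactly, OR = (64 * 31) / (31 * 43) = 1984 / 1333
OR = 1.4884

1.4884


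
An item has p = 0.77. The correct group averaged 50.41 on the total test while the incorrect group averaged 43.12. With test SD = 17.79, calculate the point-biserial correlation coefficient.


q = 1 - p = 0.23
rpb = ((M1 - M0) / SD) * sqrt(p * q)
rpb = ((50.41 - 43.12) / 17.79) * sqrt(0.77 * 0.23)
rpb = 0.1724

0.1724


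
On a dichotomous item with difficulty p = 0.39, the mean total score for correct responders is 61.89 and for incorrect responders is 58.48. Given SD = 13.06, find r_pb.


q = 1 - p = 0.61
rpb = ((M1 - M0) / SD) * sqrt(p * q)
rpb = ((61.89 - 58.48) / 13.06) * sqrt(0.39 * 0.61)
rpb = 0.1274

0.1274


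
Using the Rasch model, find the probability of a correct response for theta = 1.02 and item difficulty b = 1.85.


theta - b = 1.02 - 1.85 = -0.83
exp(-(theta - b)) = exp(0.83) = 2.2933
P = 1 / (1 + 2.2933)
P = 0.3036

0.3036


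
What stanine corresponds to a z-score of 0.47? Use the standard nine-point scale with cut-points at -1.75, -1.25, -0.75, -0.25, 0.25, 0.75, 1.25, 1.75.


Stanine boundaries: [-1.75, -1.25, -0.75, -0.25, 0.25, 0.75, 1.25, 1.75]
z = 0.47
Check each boundary:
  z >= -1.75 -> could be stanine 2
  z >= -1.25 -> could be stanine 3
  z >= -0.75 -> could be stanine 4
  z >= -0.25 -> could be stanine 5
  z >= 0.25 -> could be stanine 6
  z < 0.75
  z < 1.25
  z < 1.75
Highest qualifying boundary gives stanine = 6

6


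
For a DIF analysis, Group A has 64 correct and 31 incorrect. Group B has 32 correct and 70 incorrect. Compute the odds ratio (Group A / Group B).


Odds_A = 64/31 = 2.0645
Odds_B = 32/70 = 0.4571
OR = Odds_A / Odds_B = 2.0645 / 0.4571
Exactly, OR = (64 * 70) / (31 * 32) = 4480 / 992
OR = 4.5161

4.5161


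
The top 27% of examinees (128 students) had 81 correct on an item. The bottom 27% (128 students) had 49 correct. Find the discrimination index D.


p_upper = 81/128 = 0.6328
p_lower = 49/128 = 0.3828
D = 0.6328 - 0.3828 = 0.25

0.25


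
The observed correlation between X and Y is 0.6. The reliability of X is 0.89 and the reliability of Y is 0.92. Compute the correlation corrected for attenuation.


r_corrected = rxy / sqrt(rxx * ryy)
= 0.6 / sqrt(0.89 * 0.92)
= 0.6 / sqrt(0.8188)
= 0.6 / 0.904876
r_corrected = 0.6631

0.6631


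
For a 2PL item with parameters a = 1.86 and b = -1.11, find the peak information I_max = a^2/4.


For 2PL, max info at theta = b = -1.11
I_max = a^2 / 4 = 1.86^2 / 4
= 3.4596 / 4
I_max = 0.8649

0.8649


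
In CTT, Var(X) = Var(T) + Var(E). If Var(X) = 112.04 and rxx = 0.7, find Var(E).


var_true = rxx * var_obs = 0.7 * 112.04 = 78.428
var_error = var_obs - var_true
var_error = 112.04 - 78.428
var_error = 33.612

33.612


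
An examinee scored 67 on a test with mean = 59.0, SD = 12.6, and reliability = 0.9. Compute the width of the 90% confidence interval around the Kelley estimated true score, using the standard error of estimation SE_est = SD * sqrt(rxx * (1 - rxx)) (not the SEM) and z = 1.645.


True score estimate = 0.9*67 + 0.1*59.0 = 66.2
SE_est = SD * sqrt(rxx * (1 - rxx)) = 12.6 * sqrt(0.9 * 0.1) = 12.6 * sqrt(0.09) = 3.78
CI = T_est +/- z * SE_est, so width = 2 * z * SE_est = 2 * 1.645 * 3.78
Width = 12.4362

12.4362


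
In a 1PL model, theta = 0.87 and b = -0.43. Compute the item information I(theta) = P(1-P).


P = 1/(1+exp(-(0.87--0.43))) = 0.7858
I = P*(1-P) = 0.7858 * 0.2142
I = 0.1683

0.1683


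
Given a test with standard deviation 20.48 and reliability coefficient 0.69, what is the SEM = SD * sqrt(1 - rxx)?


SEM = SD * sqrt(1 - rxx)
SEM = 20.48 * sqrt(1 - 0.69)
SEM = 20.48 * sqrt(0.31) = 20.48 * 0.556776
SEM = 11.4028

11.4028


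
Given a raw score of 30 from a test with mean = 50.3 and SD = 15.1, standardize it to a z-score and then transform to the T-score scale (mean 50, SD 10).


z = (X - mean) / SD = (30 - 50.3) / 15.1
z = -20.3 / 15.1
z = -1.3444
T-score = T = 50 + 10z
Carry z at full precision (z = -20.3 / 15.1) into the conversion:
T-score = 50 + 10 * (-20.3 / 15.1) = 50 + -203 / 15.1
T-score = 50 + -13.4437
T-score = 36.5563

36.5563


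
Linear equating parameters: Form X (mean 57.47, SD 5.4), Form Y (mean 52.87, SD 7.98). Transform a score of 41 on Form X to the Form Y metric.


slope = SD_Y / SD_X = 7.98 / 5.4 ~ 1.4778
intercept = mean_Y - slope * mean_X = 52.87 - (7.98 / 5.4) * 57.47 ~ -32.0579
Y = slope * X + intercept. To avoid rounding drift from the rounded slope/intercept, evaluate the equivalent form Y = mean_Y + SD_Y * (X - mean_X) / SD_X at full precision:
Y = 52.87 + 7.98 * (41 - 57.47) / 5.4
Y = 52.87 - 7.98 * 16.47 / 5.4
Y = 52.87 - 131.4306 / 5.4
Y = 52.87 - 24.339
Y = 28.531

28.531


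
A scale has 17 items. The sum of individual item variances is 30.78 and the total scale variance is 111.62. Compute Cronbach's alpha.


alpha = (k/(k-1)) * (1 - sum(si^2)/s_total^2)
= (17/16) * (1 - 30.78/111.62)
alpha = 0.7695

0.7695


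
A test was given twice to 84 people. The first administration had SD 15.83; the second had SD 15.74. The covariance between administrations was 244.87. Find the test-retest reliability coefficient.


r = cov(X,Y) / (SD_X * SD_Y)
r = 244.87 / (15.83 * 15.74)
r = 244.87 / 249.1642
r = 0.9828

0.9828


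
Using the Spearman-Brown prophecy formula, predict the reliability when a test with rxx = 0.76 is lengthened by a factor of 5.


r_new = (n * rxx) / (1 + (n-1) * rxx)
r_new = (5 * 0.76) / (1 + 4 * 0.76)
r_new = 3.8 / 4.04
r_new = 0.9406

0.9406


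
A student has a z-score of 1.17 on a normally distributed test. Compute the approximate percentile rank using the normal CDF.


CDF(z) = 0.5 * (1 + erf(z/sqrt(2)))
erf(0.8273) = 0.758
CDF = 0.879
Percentile rank = 0.879 * 100 = 87.9

87.9


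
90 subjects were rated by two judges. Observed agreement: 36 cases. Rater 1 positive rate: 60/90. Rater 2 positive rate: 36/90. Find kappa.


P_o = 36/90 = 0.4
P_e = (60*36 + 30*54) / 8100 = 0.466667
kappa = (P_o - P_e) / (1 - P_e)
kappa = (0.4 - 0.466667) / (1 - 0.466667)
kappa = -0.125

-0.125


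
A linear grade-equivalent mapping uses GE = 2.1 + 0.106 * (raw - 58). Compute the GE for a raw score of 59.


raw - median = 59 - 58 = 1
slope * diff = 0.106 * 1 = 0.106
GE = 2.1 + 0.106
GE = 2.206

2.206


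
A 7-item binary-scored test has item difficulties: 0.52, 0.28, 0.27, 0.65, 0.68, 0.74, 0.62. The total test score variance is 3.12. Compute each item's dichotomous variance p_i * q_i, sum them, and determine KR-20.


For each item, compute p_i * q_i:
  Item 1: 0.52 * 0.48 = 0.2496
  Item 2: 0.28 * 0.72 = 0.2016
  Item 3: 0.27 * 0.73 = 0.1971
  Item 4: 0.65 * 0.35 = 0.2275
  Item 5: 0.68 * 0.32 = 0.2176
  Item 6: 0.74 * 0.26 = 0.1924
  Item 7: 0.62 * 0.38 = 0.2356
Sum(p_i * q_i) = 0.2496 + 0.2016 + 0.1971 + 0.2275 + 0.2176 + 0.1924 + 0.2356 = 1.5214
KR-20 = (k/(k-1)) * (1 - Sum(p_i*q_i) / Var_total)
= (7/6) * (1 - 1.5214/3.12)
= 1.1667 * 0.5124
KR-20 = 0.5978

0.5978


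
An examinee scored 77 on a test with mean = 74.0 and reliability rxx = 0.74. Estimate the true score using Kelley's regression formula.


T_est = rxx * X + (1 - rxx) * mean
T_est = 0.74 * 77 + 0.26 * 74.0
T_est = 56.98 + 19.24
T_est = 76.22

76.22


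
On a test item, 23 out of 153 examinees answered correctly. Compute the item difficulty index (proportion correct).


Item difficulty p = number correct / total examinees
p = 23 / 153
p = 0.1503

0.1503


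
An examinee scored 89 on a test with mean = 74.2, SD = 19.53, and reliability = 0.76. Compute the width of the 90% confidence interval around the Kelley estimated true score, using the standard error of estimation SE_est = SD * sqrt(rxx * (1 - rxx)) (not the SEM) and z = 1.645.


True score estimate = 0.76*89 + 0.24*74.2 = 85.448
SE_est = SD * sqrt(rxx * (1 - rxx)) = 19.53 * sqrt(0.76 * 0.24) = 19.53 * sqrt(0.1824) = 8.340934
CI = T_est +/- z * SE_est, so width = 2 * z * SE_est = 2 * 1.645 * 8.340934
Width = 27.4417

27.4417


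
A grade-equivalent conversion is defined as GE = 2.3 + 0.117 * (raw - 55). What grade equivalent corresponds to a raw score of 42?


raw - median = 42 - 55 = -13
slope * diff = 0.117 * -13 = -1.521
GE = 2.3 + -1.521
GE = 0.779

0.779


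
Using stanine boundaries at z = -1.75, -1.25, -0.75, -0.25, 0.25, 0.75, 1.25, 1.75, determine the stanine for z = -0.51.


Stanine boundaries: [-1.75, -1.25, -0.75, -0.25, 0.25, 0.75, 1.25, 1.75]
z = -0.51
Check each boundary:
  z >= -1.75 -> could be stanine 2
  z >= -1.25 -> could be stanine 3
  z >= -0.75 -> could be stanine 4
  z < -0.25
  z < 0.25
  z < 0.75
  z < 1.25
  z < 1.75
Highest qualifying boundary gives stanine = 4

4


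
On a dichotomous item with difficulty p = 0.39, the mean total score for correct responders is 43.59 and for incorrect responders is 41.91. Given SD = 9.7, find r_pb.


q = 1 - p = 0.61
rpb = ((M1 - M0) / SD) * sqrt(p * q)
rpb = ((43.59 - 41.91) / 9.7) * sqrt(0.39 * 0.61)
rpb = 0.0845

0.0845


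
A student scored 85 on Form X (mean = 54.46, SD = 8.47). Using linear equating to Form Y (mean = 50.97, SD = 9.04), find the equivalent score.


slope = SD_Y / SD_X = 9.04 / 8.47 ~ 1.0673
intercept = mean_Y - slope * mean_X = 50.97 - (9.04 / 8.47) * 54.46 ~ -7.155
Y = slope * X + intercept. To avoid rounding drift from the rounded slope/intercept, evaluate the equivalent form Y = mean_Y + SD_Y * (X - mean_X) / SD_X at full precision:
Y = 50.97 + 9.04 * (85 - 54.46) / 8.47
Y = 50.97 + 9.04 * 30.54 / 8.47
Y = 50.97 + 276.0816 / 8.47
Y = 50.97 + 32.5952
Y = 83.5652

83.5652


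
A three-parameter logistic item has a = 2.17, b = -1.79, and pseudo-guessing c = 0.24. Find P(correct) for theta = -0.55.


logit = 2.17*(-0.55 - -1.79) = 2.6908
P* = 1/(1 + exp(-2.6908)) = 0.9365
P = 0.24 + (1 - 0.24) * 0.9365
P = 0.9517

0.9517


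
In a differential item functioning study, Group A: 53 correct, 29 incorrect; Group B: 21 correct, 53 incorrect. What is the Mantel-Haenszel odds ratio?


Odds_A = 53/29 = 1.8276
Odds_B = 21/53 = 0.3962
OR = Odds_A / Odds_B = 1.8276 / 0.3962
Exactly, OR = (53 * 53) / (29 * 21) = 2809 / 609
OR = 4.6125

4.6125


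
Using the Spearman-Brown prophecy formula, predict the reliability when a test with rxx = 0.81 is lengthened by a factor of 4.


r_new = (n * rxx) / (1 + (n-1) * rxx)
r_new = (4 * 0.81) / (1 + 3 * 0.81)
r_new = 3.24 / 3.43
r_new = 0.9446

0.9446


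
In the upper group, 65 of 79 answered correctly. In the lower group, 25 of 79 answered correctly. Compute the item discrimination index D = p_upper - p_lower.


p_upper = 65/79 = 0.8228
p_lower = 25/79 = 0.3165
D = 0.8228 - 0.3165 = 0.5063

0.5063


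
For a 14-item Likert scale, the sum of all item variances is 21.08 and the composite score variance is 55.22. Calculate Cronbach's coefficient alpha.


alpha = (k/(k-1)) * (1 - sum(si^2)/s_total^2)
= (14/13) * (1 - 21.08/55.22)
alpha = 0.6658

0.6658


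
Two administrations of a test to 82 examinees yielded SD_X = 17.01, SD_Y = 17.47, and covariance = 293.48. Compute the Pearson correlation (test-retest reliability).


r = cov(X,Y) / (SD_X * SD_Y)
r = 293.48 / (17.01 * 17.47)
r = 293.48 / 297.1647
r = 0.9876

0.9876


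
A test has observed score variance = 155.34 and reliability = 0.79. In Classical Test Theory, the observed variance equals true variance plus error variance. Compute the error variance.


var_true = rxx * var_obs = 0.79 * 155.34 = 122.7186
var_error = var_obs - var_true
var_error = 155.34 - 122.7186
var_error = 32.6214

32.6214


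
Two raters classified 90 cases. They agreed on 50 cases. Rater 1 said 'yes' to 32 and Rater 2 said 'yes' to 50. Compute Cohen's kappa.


P_o = 50/90 = 0.555556
P_e = (32*50 + 58*40) / 8100 = 0.483951
kappa = (P_o - P_e) / (1 - P_e)
kappa = (0.555556 - 0.483951) / (1 - 0.483951)
kappa = 0.1388

0.1388


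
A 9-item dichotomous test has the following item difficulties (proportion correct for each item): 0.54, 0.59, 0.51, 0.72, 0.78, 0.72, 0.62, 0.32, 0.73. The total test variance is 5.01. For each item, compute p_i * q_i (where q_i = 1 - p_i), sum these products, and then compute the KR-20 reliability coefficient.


For each item, compute p_i * q_i:
  Item 1: 0.54 * 0.46 = 0.2484
  Item 2: 0.59 * 0.41 = 0.2419
  Item 3: 0.51 * 0.49 = 0.2499
  Item 4: 0.72 * 0.28 = 0.2016
  Item 5: 0.78 * 0.22 = 0.1716
  Item 6: 0.72 * 0.28 = 0.2016
  Item 7: 0.62 * 0.38 = 0.2356
  Item 8: 0.32 * 0.68 = 0.2176
  Item 9: 0.73 * 0.27 = 0.1971
Sum(p_i * q_i) = 0.2484 + 0.2419 + 0.2499 + 0.2016 + 0.1716 + 0.2016 + 0.2356 + 0.2176 + 0.1971 = 1.9653
KR-20 = (k/(k-1)) * (1 - Sum(p_i*q_i) / Var_total)
= (9/8) * (1 - 1.9653/5.01)
= 1.125 * 0.6077
KR-20 = 0.6837

0.6837


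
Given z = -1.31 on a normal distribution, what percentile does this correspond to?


CDF(z) = 0.5 * (1 + erf(z/sqrt(2)))
erf(-0.9263) = -0.8098
CDF = 0.0951
Percentile rank = 0.0951 * 100 = 9.51

9.51


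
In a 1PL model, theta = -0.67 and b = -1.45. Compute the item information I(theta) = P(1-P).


P = 1/(1+exp(-(-0.67--1.45))) = 0.6857
I = P*(1-P) = 0.6857 * 0.3143
I = 0.2155

0.2155


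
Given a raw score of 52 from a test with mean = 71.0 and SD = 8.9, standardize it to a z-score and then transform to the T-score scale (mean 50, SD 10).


z = (X - mean) / SD = (52 - 71.0) / 8.9
z = -19.0 / 8.9
z = -2.1348
T-score = T = 50 + 10z
Carry z at full precision (z = -19.0 / 8.9) into the conversion:
T-score = 50 + 10 * (-19.0 / 8.9) = 50 + -190 / 8.9
T-score = 50 + -21.3483
T-score = 28.6517

28.6517


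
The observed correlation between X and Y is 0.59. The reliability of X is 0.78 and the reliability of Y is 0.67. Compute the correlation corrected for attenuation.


r_corrected = rxy / sqrt(rxx * ryy)
= 0.59 / sqrt(0.78 * 0.67)
= 0.59 / sqrt(0.5226)
= 0.59 / 0.722911
r_corrected = 0.8161

0.8161


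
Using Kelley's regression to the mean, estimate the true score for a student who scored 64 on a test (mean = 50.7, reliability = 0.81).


T_est = rxx * X + (1 - rxx) * mean
T_est = 0.81 * 64 + 0.19 * 50.7
T_est = 51.84 + 9.633
T_est = 61.473

61.473


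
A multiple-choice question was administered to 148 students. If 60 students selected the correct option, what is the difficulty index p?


Item difficulty p = number correct / total examinees
p = 60 / 148
p = 0.4054

0.4054


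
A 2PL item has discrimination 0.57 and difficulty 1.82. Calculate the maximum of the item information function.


For 2PL, max info at theta = b = 1.82
I_max = a^2 / 4 = 0.57^2 / 4
= 0.3249 / 4
I_max = 0.0812

0.0812


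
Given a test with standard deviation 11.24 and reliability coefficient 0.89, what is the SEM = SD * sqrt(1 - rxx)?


SEM = SD * sqrt(1 - rxx)
SEM = 11.24 * sqrt(1 - 0.89)
SEM = 11.24 * sqrt(0.11) = 11.24 * 0.331662
SEM = 3.7279

3.7279


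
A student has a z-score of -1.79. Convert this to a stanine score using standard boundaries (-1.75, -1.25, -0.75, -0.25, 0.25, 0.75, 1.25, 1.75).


Stanine boundaries: [-1.75, -1.25, -0.75, -0.25, 0.25, 0.75, 1.25, 1.75]
z = -1.79
Check each boundary:
  z < -1.75
  z < -1.25
  z < -0.75
  z < -0.25
  z < 0.25
  z < 0.75
  z < 1.25
  z < 1.75
Highest qualifying boundary gives stanine = 1

1


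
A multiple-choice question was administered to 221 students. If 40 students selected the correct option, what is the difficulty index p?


Item difficulty p = number correct / total examinees
p = 40 / 221
p = 0.181

0.181


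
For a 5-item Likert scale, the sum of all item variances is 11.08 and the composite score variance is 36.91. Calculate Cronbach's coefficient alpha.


alpha = (k/(k-1)) * (1 - sum(si^2)/s_total^2)
= (5/4) * (1 - 11.08/36.91)
alpha = 0.8748

0.8748


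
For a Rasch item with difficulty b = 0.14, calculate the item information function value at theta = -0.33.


P = 1/(1+exp(-(-0.33-0.14))) = 0.3846
I = P*(1-P) = 0.3846 * 0.6154
I = 0.2367

0.2367


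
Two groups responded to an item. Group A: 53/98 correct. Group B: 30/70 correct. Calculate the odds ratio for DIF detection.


Odds_A = 53/45 = 1.1778
Odds_B = 30/40 = 0.75
OR = Odds_A / Odds_B = 1.1778 / 0.75
Exactly, OR = (53 * 40) / (45 * 30) = 2120 / 1350
OR = 1.5704

1.5704


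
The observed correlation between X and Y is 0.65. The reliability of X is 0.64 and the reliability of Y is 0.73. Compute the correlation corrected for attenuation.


r_corrected = rxy / sqrt(rxx * ryy)
= 0.65 / sqrt(0.64 * 0.73)
= 0.65 / sqrt(0.4672)
= 0.65 / 0.68352
r_corrected = 0.951

0.951


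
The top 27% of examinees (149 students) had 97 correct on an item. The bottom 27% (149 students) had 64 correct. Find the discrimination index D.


p_upper = 97/149 = 0.651
p_lower = 64/149 = 0.4295
D = 0.651 - 0.4295 = 0.2215

0.2215


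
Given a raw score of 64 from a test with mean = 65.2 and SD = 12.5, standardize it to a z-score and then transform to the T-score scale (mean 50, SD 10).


z = (X - mean) / SD = (64 - 65.2) / 12.5
z = -1.2 / 12.5
z = -0.096
T-score = T = 50 + 10z
Carry z at full precision (z = -1.2 / 12.5) into the conversion:
T-score = 50 + 10 * (-1.2 / 12.5) = 50 + -12 / 12.5
T-score = 50 + -0.96
T-score = 49.04

49.04


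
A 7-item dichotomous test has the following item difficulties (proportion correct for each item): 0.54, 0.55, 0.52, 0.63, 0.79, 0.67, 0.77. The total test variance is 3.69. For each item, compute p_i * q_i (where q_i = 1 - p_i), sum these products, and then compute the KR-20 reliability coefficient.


For each item, compute p_i * q_i:
  Item 1: 0.54 * 0.46 = 0.2484
  Item 2: 0.55 * 0.45 = 0.2475
  Item 3: 0.52 * 0.48 = 0.2496
  Item 4: 0.63 * 0.37 = 0.2331
  Item 5: 0.79 * 0.21 = 0.1659
  Item 6: 0.67 * 0.33 = 0.2211
  Item 7: 0.77 * 0.23 = 0.1771
Sum(p_i * q_i) = 0.2484 + 0.2475 + 0.2496 + 0.2331 + 0.1659 + 0.2211 + 0.1771 = 1.5427
KR-20 = (k/(k-1)) * (1 - Sum(p_i*q_i) / Var_total)
= (7/6) * (1 - 1.5427/3.69)
= 1.1667 * 0.5819
KR-20 = 0.6789

0.6789


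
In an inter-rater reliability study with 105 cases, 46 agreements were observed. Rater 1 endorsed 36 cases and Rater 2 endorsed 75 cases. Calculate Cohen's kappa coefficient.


P_o = 46/105 = 0.438095
P_e = (36*75 + 69*30) / 11025 = 0.432653
kappa = (P_o - P_e) / (1 - P_e)
kappa = (0.438095 - 0.432653) / (1 - 0.432653)
kappa = 0.0096

0.0096


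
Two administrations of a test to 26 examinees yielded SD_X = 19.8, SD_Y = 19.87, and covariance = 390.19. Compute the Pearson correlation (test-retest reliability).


r = cov(X,Y) / (SD_X * SD_Y)
r = 390.19 / (19.8 * 19.87)
r = 390.19 / 393.426
r = 0.9918

0.9918


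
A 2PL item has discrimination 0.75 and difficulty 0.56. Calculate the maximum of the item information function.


For 2PL, max info at theta = b = 0.56
I_max = a^2 / 4 = 0.75^2 / 4
= 0.5625 / 4
I_max = 0.1406

0.1406
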